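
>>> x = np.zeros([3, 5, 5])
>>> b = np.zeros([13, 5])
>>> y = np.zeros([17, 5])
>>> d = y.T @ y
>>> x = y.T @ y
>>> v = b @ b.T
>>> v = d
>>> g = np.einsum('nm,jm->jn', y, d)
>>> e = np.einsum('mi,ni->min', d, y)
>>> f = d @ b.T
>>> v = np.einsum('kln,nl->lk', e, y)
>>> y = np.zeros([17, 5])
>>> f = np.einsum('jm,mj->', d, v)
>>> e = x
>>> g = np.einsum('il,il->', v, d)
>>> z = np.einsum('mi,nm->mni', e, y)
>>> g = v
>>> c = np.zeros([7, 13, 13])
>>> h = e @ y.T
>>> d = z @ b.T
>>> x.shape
(5, 5)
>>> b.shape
(13, 5)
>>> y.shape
(17, 5)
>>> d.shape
(5, 17, 13)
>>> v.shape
(5, 5)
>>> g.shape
(5, 5)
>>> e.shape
(5, 5)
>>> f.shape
()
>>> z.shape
(5, 17, 5)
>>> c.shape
(7, 13, 13)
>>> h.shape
(5, 17)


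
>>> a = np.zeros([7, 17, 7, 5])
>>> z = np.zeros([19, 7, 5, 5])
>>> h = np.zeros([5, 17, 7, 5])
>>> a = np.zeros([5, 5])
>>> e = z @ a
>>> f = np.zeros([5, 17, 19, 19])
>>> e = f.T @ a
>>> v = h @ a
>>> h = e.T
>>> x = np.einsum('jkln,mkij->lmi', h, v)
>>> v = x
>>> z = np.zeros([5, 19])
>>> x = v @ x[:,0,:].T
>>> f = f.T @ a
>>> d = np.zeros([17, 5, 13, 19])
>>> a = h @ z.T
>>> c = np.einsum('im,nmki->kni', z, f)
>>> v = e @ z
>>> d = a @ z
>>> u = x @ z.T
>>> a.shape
(5, 17, 19, 5)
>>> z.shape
(5, 19)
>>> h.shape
(5, 17, 19, 19)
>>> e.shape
(19, 19, 17, 5)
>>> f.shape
(19, 19, 17, 5)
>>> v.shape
(19, 19, 17, 19)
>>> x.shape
(19, 5, 19)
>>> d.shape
(5, 17, 19, 19)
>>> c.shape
(17, 19, 5)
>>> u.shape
(19, 5, 5)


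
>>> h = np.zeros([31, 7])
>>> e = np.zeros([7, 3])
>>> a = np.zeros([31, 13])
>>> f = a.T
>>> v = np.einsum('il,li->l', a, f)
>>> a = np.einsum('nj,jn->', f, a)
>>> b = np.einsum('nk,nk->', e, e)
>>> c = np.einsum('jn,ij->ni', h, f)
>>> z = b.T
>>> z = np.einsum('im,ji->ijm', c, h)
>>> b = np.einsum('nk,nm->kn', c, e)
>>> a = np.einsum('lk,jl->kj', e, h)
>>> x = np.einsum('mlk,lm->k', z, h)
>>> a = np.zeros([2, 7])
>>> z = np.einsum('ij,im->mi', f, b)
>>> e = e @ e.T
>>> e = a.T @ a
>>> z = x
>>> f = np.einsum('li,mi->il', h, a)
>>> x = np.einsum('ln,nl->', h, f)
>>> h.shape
(31, 7)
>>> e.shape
(7, 7)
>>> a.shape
(2, 7)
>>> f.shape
(7, 31)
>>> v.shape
(13,)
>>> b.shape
(13, 7)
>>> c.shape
(7, 13)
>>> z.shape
(13,)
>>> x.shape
()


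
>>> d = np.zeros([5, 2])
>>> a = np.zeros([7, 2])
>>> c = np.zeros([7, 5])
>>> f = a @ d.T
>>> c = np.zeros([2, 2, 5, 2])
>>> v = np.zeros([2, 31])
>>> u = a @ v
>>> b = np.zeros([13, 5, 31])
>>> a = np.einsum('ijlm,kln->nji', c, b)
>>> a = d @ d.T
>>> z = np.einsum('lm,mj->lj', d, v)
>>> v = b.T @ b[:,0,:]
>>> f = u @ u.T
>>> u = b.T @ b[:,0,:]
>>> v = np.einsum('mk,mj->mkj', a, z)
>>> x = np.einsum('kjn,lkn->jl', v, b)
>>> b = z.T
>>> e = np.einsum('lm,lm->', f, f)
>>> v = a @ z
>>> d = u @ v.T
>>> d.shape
(31, 5, 5)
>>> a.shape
(5, 5)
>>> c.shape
(2, 2, 5, 2)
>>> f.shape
(7, 7)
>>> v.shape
(5, 31)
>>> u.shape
(31, 5, 31)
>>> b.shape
(31, 5)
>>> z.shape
(5, 31)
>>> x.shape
(5, 13)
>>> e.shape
()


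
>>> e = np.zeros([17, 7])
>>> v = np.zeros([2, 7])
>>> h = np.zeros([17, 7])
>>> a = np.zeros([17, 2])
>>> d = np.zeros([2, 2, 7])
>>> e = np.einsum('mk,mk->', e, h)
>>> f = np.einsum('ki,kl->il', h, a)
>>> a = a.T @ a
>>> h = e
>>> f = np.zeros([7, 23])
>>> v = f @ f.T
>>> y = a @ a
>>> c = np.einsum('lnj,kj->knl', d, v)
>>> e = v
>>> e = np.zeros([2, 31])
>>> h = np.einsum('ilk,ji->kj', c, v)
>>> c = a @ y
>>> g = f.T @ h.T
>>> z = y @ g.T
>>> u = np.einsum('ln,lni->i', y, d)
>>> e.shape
(2, 31)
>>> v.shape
(7, 7)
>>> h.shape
(2, 7)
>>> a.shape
(2, 2)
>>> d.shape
(2, 2, 7)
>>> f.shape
(7, 23)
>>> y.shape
(2, 2)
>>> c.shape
(2, 2)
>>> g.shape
(23, 2)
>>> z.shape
(2, 23)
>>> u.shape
(7,)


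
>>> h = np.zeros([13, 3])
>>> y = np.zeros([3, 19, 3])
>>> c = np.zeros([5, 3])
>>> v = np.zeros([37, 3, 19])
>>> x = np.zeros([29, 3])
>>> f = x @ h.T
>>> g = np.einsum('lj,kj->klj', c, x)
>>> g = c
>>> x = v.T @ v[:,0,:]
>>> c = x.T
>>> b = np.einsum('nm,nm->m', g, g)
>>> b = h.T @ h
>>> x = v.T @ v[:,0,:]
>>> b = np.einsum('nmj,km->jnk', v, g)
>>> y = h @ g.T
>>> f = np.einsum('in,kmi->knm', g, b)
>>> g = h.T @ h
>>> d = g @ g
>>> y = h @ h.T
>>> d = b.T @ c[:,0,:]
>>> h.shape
(13, 3)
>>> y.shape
(13, 13)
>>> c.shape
(19, 3, 19)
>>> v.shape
(37, 3, 19)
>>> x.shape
(19, 3, 19)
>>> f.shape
(19, 3, 37)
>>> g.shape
(3, 3)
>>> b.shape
(19, 37, 5)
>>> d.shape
(5, 37, 19)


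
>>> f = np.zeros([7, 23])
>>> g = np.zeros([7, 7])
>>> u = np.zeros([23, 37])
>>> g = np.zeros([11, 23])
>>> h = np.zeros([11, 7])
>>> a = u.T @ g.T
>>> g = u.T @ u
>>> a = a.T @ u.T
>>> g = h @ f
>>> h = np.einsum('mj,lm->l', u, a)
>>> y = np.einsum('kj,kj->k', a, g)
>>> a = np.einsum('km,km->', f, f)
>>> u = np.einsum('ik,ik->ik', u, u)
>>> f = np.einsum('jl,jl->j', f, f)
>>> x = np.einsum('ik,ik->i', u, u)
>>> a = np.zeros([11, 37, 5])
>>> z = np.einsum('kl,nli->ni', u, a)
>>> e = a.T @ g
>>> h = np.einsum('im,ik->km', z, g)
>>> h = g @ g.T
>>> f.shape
(7,)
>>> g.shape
(11, 23)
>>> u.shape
(23, 37)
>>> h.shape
(11, 11)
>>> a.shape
(11, 37, 5)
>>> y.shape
(11,)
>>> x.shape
(23,)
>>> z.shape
(11, 5)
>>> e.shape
(5, 37, 23)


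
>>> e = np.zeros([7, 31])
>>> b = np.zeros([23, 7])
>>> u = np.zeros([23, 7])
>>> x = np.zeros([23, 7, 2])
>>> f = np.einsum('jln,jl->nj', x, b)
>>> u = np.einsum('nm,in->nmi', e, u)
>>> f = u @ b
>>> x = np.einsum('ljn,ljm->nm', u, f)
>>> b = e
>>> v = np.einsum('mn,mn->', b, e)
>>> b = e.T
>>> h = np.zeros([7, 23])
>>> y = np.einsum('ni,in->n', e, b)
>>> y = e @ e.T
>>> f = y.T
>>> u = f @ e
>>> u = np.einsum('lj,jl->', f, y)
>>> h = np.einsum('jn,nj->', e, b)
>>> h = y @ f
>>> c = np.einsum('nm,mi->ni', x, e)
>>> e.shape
(7, 31)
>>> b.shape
(31, 7)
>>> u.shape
()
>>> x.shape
(23, 7)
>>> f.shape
(7, 7)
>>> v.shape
()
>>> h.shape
(7, 7)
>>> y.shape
(7, 7)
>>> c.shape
(23, 31)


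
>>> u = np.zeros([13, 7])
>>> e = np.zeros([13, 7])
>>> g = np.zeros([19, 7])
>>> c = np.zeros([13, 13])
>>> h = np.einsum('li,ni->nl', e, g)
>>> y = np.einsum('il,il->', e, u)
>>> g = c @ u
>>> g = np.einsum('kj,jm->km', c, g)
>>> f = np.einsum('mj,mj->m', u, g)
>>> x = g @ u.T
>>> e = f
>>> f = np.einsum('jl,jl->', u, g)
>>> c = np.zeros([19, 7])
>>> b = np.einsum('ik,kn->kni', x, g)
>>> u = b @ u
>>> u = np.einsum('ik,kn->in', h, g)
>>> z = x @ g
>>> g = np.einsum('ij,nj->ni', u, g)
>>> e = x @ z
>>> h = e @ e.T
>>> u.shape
(19, 7)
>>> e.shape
(13, 7)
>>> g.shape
(13, 19)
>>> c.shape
(19, 7)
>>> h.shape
(13, 13)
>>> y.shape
()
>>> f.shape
()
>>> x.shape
(13, 13)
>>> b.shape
(13, 7, 13)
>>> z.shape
(13, 7)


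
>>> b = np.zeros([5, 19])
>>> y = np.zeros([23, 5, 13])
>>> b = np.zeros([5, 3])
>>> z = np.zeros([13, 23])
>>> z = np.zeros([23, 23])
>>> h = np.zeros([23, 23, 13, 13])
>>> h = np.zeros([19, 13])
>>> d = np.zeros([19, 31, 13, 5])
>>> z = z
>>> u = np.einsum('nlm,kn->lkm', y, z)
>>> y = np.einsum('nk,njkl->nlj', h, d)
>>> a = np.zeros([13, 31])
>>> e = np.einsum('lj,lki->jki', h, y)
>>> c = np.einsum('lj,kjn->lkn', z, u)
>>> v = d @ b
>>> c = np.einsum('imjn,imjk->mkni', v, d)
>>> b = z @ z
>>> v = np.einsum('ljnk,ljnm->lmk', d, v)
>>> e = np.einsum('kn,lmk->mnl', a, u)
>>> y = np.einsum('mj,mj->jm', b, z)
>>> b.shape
(23, 23)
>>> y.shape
(23, 23)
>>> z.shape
(23, 23)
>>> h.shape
(19, 13)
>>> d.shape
(19, 31, 13, 5)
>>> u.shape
(5, 23, 13)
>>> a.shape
(13, 31)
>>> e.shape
(23, 31, 5)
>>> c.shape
(31, 5, 3, 19)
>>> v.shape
(19, 3, 5)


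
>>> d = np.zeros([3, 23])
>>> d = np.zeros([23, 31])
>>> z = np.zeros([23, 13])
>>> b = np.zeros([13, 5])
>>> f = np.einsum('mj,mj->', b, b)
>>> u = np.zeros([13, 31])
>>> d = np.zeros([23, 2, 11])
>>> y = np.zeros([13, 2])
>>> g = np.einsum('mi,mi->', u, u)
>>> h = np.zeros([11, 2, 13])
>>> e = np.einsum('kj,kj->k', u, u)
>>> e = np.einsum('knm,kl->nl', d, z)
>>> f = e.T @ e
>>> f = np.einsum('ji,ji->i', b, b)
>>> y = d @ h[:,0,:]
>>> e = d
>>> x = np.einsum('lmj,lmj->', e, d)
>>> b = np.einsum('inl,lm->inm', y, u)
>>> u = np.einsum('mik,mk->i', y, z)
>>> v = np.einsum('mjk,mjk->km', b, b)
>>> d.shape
(23, 2, 11)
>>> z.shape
(23, 13)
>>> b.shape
(23, 2, 31)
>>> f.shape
(5,)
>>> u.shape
(2,)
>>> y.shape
(23, 2, 13)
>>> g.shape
()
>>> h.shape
(11, 2, 13)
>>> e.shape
(23, 2, 11)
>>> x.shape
()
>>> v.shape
(31, 23)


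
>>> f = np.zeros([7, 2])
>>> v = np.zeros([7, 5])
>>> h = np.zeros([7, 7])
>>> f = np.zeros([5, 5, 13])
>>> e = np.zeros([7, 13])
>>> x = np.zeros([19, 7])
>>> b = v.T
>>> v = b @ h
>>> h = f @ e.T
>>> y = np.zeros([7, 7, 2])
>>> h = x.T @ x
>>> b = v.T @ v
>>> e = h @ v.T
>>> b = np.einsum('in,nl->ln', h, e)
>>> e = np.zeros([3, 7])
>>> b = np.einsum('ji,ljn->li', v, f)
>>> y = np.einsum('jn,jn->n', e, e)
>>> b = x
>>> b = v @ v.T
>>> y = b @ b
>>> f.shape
(5, 5, 13)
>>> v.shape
(5, 7)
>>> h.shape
(7, 7)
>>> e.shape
(3, 7)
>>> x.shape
(19, 7)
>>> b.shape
(5, 5)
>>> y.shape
(5, 5)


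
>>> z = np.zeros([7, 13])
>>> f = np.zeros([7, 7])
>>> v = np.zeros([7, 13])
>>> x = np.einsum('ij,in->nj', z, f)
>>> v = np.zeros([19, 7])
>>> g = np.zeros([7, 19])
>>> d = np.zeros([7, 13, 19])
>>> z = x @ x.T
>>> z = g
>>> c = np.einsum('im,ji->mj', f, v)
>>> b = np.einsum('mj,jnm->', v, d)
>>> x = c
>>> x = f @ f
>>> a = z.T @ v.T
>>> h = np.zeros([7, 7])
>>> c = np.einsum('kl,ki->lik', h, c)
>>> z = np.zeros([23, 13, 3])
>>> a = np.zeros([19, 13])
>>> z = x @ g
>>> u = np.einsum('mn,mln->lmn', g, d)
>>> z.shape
(7, 19)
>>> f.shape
(7, 7)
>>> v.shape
(19, 7)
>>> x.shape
(7, 7)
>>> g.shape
(7, 19)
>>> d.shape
(7, 13, 19)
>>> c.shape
(7, 19, 7)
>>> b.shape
()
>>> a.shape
(19, 13)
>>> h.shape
(7, 7)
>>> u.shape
(13, 7, 19)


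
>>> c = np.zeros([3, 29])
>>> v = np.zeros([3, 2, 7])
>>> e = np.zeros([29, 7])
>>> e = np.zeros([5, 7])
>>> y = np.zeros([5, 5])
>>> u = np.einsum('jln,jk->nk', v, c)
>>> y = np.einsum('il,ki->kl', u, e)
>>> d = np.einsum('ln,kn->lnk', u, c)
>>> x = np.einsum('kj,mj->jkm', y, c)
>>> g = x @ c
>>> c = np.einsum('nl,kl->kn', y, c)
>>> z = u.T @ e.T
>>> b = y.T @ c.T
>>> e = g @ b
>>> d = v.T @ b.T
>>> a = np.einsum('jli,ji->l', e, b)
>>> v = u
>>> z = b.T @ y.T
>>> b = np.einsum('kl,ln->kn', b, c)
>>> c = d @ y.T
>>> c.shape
(7, 2, 5)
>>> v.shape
(7, 29)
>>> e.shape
(29, 5, 3)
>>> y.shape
(5, 29)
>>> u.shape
(7, 29)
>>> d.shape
(7, 2, 29)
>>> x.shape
(29, 5, 3)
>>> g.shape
(29, 5, 29)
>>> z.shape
(3, 5)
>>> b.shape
(29, 5)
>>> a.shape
(5,)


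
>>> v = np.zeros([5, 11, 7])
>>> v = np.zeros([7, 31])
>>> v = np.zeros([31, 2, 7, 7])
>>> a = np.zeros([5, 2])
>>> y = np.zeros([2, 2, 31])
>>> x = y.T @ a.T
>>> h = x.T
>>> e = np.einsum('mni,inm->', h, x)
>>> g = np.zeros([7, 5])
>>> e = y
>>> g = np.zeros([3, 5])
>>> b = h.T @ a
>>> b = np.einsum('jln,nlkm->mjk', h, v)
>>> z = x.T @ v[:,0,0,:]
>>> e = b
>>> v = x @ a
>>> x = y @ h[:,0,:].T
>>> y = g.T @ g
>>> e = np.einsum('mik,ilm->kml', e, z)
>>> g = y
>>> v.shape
(31, 2, 2)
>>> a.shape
(5, 2)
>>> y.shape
(5, 5)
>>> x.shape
(2, 2, 5)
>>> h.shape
(5, 2, 31)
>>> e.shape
(7, 7, 2)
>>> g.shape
(5, 5)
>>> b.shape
(7, 5, 7)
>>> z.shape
(5, 2, 7)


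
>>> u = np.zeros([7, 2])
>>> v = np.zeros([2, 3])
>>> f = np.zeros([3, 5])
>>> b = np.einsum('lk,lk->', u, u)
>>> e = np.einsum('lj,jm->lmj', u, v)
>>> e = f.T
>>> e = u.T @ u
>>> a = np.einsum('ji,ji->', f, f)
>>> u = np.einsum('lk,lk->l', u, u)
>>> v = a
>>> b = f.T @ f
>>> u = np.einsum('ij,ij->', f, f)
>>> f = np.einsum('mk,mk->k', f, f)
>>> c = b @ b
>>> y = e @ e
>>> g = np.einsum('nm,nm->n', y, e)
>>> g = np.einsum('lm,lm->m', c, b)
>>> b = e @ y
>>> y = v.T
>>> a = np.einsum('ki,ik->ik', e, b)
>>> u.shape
()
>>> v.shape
()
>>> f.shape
(5,)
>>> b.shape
(2, 2)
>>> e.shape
(2, 2)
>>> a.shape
(2, 2)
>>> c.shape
(5, 5)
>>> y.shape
()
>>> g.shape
(5,)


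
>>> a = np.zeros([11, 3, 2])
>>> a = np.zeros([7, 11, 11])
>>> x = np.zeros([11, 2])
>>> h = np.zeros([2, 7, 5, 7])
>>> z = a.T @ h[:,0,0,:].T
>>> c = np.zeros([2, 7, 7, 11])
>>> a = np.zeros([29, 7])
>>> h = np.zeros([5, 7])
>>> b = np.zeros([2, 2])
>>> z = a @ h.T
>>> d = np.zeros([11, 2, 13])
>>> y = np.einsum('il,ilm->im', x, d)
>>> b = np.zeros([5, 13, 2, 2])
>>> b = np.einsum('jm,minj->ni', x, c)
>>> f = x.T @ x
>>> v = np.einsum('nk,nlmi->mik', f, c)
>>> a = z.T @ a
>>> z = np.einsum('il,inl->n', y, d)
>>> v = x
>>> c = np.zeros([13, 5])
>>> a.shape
(5, 7)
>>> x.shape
(11, 2)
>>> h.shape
(5, 7)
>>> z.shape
(2,)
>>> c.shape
(13, 5)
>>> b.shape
(7, 7)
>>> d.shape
(11, 2, 13)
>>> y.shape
(11, 13)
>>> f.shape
(2, 2)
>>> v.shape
(11, 2)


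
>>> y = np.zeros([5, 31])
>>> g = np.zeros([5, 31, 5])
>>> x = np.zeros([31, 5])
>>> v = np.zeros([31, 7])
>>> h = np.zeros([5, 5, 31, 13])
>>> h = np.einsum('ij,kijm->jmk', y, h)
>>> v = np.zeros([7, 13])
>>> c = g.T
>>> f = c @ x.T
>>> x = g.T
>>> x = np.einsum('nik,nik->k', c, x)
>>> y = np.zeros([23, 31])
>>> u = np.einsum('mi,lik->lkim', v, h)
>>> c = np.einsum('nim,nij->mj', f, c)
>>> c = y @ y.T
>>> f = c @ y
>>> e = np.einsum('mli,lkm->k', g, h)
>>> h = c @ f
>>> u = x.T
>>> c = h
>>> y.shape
(23, 31)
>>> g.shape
(5, 31, 5)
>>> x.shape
(5,)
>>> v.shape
(7, 13)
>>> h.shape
(23, 31)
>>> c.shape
(23, 31)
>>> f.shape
(23, 31)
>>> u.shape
(5,)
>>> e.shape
(13,)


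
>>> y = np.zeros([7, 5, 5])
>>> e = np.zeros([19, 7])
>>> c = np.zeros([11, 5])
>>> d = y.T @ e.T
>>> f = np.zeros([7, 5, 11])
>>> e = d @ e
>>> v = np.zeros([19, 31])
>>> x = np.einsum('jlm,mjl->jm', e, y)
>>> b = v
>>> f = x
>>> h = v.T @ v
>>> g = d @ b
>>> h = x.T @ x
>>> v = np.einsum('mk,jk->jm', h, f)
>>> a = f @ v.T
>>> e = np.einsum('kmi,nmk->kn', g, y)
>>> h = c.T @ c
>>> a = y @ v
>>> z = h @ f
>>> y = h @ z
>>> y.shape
(5, 7)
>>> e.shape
(5, 7)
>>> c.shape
(11, 5)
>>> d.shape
(5, 5, 19)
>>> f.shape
(5, 7)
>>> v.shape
(5, 7)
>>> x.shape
(5, 7)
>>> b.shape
(19, 31)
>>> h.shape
(5, 5)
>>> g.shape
(5, 5, 31)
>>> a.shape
(7, 5, 7)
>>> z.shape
(5, 7)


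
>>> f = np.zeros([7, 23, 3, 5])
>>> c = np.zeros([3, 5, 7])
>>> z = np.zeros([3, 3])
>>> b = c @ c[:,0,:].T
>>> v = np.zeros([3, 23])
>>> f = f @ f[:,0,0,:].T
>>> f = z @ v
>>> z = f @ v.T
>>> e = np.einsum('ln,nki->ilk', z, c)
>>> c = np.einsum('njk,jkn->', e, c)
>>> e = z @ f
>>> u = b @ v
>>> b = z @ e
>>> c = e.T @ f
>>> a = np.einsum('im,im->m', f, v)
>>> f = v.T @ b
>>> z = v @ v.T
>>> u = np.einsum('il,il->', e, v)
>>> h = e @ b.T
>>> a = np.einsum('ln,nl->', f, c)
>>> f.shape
(23, 23)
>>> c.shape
(23, 23)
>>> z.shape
(3, 3)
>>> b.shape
(3, 23)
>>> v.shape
(3, 23)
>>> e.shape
(3, 23)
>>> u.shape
()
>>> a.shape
()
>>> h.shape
(3, 3)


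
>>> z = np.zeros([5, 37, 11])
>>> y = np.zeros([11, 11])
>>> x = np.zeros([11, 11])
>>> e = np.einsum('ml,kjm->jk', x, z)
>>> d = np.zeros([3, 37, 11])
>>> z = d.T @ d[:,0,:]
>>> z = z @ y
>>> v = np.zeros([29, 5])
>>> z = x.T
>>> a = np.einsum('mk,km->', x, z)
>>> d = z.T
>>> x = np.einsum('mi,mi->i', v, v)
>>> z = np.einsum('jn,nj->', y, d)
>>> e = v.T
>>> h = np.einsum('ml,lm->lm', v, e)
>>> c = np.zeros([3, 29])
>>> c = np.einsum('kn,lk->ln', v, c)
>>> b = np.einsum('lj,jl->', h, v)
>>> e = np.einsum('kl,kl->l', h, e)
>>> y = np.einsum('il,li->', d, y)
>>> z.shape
()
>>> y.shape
()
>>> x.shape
(5,)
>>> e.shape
(29,)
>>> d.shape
(11, 11)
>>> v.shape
(29, 5)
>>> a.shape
()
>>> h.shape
(5, 29)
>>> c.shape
(3, 5)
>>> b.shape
()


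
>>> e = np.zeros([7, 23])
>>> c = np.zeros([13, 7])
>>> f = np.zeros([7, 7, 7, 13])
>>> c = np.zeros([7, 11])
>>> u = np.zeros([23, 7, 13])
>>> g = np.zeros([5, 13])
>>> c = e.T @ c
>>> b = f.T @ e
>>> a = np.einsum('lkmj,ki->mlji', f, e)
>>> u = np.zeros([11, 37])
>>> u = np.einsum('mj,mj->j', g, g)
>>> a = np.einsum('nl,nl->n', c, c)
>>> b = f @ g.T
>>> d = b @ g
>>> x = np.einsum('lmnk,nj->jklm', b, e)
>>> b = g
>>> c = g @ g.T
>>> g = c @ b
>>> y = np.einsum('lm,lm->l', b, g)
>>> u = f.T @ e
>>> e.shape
(7, 23)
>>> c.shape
(5, 5)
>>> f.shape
(7, 7, 7, 13)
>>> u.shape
(13, 7, 7, 23)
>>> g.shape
(5, 13)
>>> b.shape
(5, 13)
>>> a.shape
(23,)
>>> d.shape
(7, 7, 7, 13)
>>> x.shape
(23, 5, 7, 7)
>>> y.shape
(5,)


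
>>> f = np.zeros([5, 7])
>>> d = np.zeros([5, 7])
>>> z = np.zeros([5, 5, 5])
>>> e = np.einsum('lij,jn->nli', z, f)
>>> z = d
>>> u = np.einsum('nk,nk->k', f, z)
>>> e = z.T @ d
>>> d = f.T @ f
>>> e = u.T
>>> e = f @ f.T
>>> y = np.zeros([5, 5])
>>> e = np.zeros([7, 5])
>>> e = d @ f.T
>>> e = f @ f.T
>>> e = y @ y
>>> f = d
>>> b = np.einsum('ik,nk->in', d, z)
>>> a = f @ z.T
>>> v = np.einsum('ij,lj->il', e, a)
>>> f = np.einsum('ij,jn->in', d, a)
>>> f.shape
(7, 5)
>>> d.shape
(7, 7)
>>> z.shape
(5, 7)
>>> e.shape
(5, 5)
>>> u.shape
(7,)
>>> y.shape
(5, 5)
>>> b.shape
(7, 5)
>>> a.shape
(7, 5)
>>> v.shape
(5, 7)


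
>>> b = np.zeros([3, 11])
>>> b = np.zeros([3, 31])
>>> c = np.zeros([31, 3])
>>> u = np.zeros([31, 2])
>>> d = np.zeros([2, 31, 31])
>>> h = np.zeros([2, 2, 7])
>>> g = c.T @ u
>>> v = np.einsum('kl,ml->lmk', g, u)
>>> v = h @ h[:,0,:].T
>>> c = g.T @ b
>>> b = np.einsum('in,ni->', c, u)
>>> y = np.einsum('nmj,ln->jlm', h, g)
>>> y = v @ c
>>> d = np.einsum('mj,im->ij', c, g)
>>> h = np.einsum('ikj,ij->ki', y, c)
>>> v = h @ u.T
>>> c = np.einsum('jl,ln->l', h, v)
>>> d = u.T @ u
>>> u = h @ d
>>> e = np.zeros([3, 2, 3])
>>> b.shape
()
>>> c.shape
(2,)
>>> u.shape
(2, 2)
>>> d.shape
(2, 2)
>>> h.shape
(2, 2)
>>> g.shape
(3, 2)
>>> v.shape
(2, 31)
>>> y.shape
(2, 2, 31)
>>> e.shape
(3, 2, 3)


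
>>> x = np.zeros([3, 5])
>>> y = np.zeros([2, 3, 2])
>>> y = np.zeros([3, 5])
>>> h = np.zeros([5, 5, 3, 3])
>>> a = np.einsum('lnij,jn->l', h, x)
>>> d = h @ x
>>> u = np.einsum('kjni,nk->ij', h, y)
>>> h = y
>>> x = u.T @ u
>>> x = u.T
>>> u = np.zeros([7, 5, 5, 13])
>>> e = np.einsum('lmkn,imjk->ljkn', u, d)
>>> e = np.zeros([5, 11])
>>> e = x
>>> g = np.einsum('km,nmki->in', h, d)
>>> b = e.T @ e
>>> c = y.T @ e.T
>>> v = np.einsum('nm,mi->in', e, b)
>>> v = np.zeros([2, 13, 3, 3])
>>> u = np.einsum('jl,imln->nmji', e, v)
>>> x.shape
(5, 3)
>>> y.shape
(3, 5)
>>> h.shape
(3, 5)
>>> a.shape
(5,)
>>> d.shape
(5, 5, 3, 5)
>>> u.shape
(3, 13, 5, 2)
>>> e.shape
(5, 3)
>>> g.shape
(5, 5)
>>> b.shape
(3, 3)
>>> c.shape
(5, 5)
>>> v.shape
(2, 13, 3, 3)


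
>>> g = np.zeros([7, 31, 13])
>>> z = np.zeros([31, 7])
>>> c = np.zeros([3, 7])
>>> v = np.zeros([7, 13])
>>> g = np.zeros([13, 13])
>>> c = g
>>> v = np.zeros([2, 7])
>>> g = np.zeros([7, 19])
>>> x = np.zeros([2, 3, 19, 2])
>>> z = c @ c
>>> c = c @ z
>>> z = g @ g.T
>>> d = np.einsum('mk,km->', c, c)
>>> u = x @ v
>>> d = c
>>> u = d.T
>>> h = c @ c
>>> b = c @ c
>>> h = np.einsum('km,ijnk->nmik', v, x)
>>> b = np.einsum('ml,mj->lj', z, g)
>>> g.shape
(7, 19)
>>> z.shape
(7, 7)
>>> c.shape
(13, 13)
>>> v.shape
(2, 7)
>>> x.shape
(2, 3, 19, 2)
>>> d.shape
(13, 13)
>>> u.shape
(13, 13)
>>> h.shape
(19, 7, 2, 2)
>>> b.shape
(7, 19)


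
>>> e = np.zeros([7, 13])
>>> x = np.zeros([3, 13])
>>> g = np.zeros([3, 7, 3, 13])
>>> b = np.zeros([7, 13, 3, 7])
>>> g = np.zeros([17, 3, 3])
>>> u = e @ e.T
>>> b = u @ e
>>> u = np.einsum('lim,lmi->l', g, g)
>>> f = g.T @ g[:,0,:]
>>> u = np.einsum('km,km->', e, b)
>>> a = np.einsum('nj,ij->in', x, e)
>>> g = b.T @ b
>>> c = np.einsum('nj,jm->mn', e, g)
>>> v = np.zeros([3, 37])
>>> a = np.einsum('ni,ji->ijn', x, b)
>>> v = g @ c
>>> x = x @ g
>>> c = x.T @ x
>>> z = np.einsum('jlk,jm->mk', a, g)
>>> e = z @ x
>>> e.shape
(13, 13)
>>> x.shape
(3, 13)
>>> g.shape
(13, 13)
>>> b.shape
(7, 13)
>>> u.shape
()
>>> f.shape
(3, 3, 3)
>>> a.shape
(13, 7, 3)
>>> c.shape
(13, 13)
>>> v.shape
(13, 7)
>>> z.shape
(13, 3)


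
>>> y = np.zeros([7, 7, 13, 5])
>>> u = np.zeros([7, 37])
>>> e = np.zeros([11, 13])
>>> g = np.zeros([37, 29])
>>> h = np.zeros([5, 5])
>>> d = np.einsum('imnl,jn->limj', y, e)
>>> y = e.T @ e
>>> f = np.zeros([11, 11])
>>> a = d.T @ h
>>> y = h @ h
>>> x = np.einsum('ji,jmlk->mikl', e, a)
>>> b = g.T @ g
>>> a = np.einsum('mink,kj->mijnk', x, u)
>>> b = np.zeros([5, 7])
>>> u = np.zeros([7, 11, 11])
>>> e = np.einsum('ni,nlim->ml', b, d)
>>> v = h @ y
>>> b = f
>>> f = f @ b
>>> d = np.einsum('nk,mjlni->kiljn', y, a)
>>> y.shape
(5, 5)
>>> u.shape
(7, 11, 11)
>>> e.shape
(11, 7)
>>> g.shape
(37, 29)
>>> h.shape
(5, 5)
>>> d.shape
(5, 7, 37, 13, 5)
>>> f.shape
(11, 11)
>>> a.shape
(7, 13, 37, 5, 7)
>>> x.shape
(7, 13, 5, 7)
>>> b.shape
(11, 11)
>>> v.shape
(5, 5)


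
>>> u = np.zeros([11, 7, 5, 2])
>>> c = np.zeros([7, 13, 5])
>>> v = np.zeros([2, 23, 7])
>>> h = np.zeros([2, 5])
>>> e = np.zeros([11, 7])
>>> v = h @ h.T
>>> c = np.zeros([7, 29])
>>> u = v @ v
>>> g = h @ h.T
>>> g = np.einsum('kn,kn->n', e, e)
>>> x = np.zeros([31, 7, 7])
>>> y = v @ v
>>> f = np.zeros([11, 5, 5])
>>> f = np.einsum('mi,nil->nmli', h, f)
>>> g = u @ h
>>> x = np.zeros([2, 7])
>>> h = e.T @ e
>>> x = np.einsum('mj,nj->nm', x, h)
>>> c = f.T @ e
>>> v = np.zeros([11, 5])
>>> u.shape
(2, 2)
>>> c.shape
(5, 5, 2, 7)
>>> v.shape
(11, 5)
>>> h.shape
(7, 7)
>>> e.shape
(11, 7)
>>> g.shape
(2, 5)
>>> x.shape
(7, 2)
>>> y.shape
(2, 2)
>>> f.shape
(11, 2, 5, 5)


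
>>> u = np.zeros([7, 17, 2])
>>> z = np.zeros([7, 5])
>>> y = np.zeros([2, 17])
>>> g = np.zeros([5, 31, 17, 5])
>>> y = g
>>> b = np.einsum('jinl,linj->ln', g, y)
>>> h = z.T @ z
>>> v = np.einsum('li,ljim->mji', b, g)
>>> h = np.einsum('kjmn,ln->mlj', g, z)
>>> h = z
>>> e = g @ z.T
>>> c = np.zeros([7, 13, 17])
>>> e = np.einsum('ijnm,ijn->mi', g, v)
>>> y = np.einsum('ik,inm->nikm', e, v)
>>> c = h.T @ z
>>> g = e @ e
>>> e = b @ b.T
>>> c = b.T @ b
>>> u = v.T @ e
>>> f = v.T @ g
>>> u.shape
(17, 31, 5)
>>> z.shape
(7, 5)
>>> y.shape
(31, 5, 5, 17)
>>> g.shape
(5, 5)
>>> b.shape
(5, 17)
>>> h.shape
(7, 5)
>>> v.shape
(5, 31, 17)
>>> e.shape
(5, 5)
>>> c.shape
(17, 17)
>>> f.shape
(17, 31, 5)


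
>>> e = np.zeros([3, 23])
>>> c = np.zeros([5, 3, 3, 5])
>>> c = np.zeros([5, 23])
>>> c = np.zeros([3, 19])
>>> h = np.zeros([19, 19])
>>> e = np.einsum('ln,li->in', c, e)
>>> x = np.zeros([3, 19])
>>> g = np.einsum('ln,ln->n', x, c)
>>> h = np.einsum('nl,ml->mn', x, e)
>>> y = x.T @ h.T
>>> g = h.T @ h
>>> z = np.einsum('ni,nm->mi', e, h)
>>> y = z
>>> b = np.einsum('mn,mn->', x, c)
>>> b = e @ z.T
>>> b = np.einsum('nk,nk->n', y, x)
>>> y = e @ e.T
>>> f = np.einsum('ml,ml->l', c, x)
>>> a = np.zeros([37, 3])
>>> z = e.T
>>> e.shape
(23, 19)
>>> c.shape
(3, 19)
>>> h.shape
(23, 3)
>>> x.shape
(3, 19)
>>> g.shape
(3, 3)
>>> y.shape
(23, 23)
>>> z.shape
(19, 23)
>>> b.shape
(3,)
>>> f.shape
(19,)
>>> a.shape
(37, 3)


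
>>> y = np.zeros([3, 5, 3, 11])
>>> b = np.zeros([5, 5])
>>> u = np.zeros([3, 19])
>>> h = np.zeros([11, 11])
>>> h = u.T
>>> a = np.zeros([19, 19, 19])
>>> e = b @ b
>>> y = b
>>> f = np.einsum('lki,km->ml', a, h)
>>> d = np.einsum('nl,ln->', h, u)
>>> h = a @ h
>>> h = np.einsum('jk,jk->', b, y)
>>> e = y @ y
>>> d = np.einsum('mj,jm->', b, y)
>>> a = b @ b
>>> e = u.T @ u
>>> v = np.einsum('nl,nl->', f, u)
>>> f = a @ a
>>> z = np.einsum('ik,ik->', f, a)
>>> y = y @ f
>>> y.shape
(5, 5)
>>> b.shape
(5, 5)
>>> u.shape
(3, 19)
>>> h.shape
()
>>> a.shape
(5, 5)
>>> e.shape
(19, 19)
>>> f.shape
(5, 5)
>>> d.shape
()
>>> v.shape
()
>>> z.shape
()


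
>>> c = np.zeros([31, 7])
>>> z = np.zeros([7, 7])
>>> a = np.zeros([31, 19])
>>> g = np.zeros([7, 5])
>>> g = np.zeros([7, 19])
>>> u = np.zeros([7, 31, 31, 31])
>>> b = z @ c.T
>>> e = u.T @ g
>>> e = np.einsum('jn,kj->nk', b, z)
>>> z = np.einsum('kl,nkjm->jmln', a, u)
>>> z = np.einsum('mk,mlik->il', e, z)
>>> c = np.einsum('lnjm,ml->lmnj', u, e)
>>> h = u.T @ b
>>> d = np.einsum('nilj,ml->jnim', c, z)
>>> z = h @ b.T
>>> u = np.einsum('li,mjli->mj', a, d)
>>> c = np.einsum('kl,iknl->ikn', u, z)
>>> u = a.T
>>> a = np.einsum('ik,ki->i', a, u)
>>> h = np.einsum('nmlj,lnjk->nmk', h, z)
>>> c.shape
(31, 31, 31)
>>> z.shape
(31, 31, 31, 7)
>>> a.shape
(31,)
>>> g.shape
(7, 19)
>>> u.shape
(19, 31)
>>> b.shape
(7, 31)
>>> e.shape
(31, 7)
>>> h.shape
(31, 31, 7)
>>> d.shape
(31, 7, 31, 19)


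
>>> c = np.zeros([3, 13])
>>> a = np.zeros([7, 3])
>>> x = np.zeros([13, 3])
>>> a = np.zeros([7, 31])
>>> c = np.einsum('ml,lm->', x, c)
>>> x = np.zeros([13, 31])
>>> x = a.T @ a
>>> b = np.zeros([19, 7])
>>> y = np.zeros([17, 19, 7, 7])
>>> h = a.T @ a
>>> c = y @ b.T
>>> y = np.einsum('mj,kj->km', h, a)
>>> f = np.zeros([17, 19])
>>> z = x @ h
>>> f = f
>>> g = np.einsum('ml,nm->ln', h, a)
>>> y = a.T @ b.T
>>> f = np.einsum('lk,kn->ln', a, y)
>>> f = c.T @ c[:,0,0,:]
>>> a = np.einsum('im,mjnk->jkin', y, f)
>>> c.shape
(17, 19, 7, 19)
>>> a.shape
(7, 19, 31, 19)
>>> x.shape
(31, 31)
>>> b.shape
(19, 7)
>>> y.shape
(31, 19)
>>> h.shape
(31, 31)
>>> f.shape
(19, 7, 19, 19)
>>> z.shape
(31, 31)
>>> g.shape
(31, 7)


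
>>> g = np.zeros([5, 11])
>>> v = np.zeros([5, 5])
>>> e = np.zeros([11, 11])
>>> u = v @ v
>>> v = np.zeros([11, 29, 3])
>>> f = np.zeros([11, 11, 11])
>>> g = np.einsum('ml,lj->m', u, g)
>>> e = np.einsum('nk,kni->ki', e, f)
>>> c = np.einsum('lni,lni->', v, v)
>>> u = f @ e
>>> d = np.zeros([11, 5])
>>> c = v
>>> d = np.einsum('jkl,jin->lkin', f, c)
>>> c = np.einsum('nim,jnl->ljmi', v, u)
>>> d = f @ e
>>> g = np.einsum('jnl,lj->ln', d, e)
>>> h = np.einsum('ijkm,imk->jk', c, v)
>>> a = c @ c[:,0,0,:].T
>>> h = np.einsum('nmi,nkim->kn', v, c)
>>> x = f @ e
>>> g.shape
(11, 11)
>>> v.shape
(11, 29, 3)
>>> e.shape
(11, 11)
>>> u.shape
(11, 11, 11)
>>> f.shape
(11, 11, 11)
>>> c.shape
(11, 11, 3, 29)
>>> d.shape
(11, 11, 11)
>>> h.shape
(11, 11)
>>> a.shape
(11, 11, 3, 11)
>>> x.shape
(11, 11, 11)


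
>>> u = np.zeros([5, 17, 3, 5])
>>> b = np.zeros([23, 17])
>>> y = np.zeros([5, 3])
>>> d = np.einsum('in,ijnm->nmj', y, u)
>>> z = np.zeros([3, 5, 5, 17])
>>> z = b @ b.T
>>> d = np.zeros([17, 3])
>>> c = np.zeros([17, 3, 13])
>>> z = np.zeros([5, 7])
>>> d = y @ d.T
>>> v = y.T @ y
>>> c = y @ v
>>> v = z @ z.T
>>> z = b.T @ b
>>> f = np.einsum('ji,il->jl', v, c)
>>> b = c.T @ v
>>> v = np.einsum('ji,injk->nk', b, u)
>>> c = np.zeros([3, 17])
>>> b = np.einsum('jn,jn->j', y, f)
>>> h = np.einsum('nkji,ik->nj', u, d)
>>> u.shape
(5, 17, 3, 5)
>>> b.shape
(5,)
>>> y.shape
(5, 3)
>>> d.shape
(5, 17)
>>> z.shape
(17, 17)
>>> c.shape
(3, 17)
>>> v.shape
(17, 5)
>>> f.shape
(5, 3)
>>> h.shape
(5, 3)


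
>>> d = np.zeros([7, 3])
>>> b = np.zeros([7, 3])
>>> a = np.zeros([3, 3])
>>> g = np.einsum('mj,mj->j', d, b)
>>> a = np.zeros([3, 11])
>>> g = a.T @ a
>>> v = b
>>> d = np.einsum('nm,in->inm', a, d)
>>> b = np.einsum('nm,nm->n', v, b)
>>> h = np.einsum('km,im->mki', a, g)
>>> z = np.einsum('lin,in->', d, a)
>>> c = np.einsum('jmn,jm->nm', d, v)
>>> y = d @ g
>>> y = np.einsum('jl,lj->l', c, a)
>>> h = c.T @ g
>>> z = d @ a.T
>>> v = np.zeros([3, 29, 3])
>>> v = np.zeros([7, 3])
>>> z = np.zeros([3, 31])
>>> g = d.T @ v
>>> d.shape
(7, 3, 11)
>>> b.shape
(7,)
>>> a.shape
(3, 11)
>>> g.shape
(11, 3, 3)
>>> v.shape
(7, 3)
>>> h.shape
(3, 11)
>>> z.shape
(3, 31)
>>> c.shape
(11, 3)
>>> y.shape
(3,)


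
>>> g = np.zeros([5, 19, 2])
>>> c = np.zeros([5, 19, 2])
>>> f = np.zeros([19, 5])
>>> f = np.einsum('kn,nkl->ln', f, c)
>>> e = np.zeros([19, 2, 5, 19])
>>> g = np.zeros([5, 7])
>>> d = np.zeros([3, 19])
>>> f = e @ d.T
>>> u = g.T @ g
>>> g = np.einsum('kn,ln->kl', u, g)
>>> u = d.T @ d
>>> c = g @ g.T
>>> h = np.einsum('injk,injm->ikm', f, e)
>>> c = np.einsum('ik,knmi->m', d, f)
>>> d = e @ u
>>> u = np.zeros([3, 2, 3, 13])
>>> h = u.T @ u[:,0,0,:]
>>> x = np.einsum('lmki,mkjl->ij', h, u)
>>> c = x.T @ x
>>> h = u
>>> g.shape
(7, 5)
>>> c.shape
(3, 3)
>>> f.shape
(19, 2, 5, 3)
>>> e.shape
(19, 2, 5, 19)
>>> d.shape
(19, 2, 5, 19)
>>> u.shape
(3, 2, 3, 13)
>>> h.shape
(3, 2, 3, 13)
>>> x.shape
(13, 3)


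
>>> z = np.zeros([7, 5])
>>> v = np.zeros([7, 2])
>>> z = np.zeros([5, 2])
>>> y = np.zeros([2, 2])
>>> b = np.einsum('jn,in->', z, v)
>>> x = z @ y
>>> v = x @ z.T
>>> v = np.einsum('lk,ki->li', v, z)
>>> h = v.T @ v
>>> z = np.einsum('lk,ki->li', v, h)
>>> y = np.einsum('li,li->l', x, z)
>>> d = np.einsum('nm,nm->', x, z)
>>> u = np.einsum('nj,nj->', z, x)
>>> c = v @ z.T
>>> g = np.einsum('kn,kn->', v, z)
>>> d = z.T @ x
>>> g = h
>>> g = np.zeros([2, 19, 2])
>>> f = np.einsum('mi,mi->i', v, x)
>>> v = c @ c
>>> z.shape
(5, 2)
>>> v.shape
(5, 5)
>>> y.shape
(5,)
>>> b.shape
()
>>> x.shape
(5, 2)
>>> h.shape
(2, 2)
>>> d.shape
(2, 2)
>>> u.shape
()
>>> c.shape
(5, 5)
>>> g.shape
(2, 19, 2)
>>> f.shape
(2,)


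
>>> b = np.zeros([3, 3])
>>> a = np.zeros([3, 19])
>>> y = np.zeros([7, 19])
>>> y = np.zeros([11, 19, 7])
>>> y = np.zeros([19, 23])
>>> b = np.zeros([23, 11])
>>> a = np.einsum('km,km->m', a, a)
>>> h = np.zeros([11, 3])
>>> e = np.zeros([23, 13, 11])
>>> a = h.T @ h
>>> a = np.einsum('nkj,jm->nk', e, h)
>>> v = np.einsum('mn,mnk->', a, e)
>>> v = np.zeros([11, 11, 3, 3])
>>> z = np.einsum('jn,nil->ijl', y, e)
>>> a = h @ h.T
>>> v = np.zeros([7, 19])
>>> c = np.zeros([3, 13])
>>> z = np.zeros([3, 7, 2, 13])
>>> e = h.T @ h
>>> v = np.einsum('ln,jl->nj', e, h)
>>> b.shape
(23, 11)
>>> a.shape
(11, 11)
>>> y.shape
(19, 23)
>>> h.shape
(11, 3)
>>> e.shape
(3, 3)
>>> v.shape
(3, 11)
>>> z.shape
(3, 7, 2, 13)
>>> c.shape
(3, 13)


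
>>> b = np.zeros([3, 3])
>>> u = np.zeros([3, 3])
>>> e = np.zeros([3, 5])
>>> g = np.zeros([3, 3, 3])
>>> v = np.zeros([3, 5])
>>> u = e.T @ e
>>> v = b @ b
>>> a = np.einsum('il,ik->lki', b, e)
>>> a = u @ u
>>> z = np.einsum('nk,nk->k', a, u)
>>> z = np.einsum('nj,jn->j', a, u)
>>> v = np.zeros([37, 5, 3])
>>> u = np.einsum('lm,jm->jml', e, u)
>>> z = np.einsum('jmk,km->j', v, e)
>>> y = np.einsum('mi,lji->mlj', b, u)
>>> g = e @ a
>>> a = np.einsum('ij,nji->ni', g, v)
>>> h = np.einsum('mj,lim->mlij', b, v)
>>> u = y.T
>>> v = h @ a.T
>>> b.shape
(3, 3)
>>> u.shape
(5, 5, 3)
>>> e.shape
(3, 5)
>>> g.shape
(3, 5)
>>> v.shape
(3, 37, 5, 37)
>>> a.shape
(37, 3)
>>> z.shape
(37,)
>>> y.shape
(3, 5, 5)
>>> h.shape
(3, 37, 5, 3)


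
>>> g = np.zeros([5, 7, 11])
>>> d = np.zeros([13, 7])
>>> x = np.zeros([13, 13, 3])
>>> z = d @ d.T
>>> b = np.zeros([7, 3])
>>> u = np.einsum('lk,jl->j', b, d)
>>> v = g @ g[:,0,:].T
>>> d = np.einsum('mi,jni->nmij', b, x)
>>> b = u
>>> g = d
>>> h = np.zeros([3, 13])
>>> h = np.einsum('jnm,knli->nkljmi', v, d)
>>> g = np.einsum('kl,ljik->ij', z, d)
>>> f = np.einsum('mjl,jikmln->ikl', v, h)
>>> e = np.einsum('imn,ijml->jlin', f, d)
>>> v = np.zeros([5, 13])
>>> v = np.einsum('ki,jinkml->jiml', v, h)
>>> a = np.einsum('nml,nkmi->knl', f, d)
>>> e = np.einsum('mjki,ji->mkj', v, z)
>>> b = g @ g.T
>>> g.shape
(3, 7)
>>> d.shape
(13, 7, 3, 13)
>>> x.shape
(13, 13, 3)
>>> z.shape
(13, 13)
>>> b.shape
(3, 3)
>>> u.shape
(13,)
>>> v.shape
(7, 13, 5, 13)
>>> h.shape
(7, 13, 3, 5, 5, 13)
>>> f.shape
(13, 3, 5)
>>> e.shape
(7, 5, 13)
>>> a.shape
(7, 13, 5)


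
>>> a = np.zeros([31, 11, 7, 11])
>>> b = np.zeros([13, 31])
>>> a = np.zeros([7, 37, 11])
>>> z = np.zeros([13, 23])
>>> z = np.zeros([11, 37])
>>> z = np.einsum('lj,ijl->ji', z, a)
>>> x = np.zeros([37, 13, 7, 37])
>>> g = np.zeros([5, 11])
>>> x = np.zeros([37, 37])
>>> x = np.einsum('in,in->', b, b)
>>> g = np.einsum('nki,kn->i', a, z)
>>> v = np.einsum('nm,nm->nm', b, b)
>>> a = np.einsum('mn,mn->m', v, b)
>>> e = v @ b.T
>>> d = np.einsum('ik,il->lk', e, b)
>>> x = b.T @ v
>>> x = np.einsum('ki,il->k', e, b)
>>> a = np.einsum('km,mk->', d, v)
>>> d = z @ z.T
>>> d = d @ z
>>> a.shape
()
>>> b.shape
(13, 31)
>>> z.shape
(37, 7)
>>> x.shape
(13,)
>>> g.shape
(11,)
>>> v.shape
(13, 31)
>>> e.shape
(13, 13)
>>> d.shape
(37, 7)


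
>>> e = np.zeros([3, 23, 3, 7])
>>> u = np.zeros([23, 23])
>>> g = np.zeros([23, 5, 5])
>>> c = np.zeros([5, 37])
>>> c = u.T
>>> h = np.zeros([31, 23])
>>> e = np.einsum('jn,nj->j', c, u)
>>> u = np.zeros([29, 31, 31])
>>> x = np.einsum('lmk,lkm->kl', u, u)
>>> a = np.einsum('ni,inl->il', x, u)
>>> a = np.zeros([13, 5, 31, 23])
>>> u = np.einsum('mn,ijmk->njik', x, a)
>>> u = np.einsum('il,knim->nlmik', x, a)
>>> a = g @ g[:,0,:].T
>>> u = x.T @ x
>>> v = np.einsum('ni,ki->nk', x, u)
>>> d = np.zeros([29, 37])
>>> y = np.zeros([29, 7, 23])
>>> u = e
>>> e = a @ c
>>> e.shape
(23, 5, 23)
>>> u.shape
(23,)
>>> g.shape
(23, 5, 5)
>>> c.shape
(23, 23)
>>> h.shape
(31, 23)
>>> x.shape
(31, 29)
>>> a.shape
(23, 5, 23)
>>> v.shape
(31, 29)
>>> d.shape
(29, 37)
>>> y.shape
(29, 7, 23)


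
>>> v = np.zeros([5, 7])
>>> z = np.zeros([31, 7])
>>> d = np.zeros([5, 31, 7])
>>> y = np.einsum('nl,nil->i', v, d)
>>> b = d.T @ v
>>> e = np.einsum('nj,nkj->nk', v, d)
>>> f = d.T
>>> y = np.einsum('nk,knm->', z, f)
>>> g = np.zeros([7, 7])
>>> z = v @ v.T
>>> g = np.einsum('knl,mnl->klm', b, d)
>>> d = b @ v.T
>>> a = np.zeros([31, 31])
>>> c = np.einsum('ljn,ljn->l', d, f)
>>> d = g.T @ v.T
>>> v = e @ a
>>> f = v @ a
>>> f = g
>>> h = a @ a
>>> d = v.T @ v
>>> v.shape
(5, 31)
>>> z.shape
(5, 5)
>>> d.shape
(31, 31)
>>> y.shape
()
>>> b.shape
(7, 31, 7)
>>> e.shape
(5, 31)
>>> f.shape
(7, 7, 5)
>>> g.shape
(7, 7, 5)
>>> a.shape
(31, 31)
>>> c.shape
(7,)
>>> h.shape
(31, 31)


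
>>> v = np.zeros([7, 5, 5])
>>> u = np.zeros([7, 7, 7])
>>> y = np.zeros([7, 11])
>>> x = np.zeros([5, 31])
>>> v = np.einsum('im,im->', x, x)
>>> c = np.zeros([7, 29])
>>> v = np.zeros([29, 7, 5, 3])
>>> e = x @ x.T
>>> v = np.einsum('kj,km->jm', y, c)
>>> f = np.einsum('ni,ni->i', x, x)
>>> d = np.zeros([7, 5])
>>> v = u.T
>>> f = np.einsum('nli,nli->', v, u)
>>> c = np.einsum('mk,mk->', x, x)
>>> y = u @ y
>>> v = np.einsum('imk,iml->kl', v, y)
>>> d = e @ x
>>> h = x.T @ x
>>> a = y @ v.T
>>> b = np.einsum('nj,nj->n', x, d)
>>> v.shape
(7, 11)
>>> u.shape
(7, 7, 7)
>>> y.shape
(7, 7, 11)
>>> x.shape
(5, 31)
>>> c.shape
()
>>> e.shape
(5, 5)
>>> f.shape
()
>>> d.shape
(5, 31)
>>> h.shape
(31, 31)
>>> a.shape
(7, 7, 7)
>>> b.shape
(5,)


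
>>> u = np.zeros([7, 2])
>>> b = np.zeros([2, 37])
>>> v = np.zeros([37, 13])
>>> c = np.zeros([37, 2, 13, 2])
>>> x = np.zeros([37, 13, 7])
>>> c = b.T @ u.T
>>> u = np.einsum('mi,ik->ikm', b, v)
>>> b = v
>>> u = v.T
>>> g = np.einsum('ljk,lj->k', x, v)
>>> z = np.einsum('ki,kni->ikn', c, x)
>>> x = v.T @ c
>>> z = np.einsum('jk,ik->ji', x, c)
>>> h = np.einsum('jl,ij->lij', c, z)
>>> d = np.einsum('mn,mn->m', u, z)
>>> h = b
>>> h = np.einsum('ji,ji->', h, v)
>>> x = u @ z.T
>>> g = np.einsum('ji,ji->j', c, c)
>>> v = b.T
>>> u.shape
(13, 37)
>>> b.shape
(37, 13)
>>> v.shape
(13, 37)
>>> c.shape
(37, 7)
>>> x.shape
(13, 13)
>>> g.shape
(37,)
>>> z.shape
(13, 37)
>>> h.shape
()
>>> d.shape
(13,)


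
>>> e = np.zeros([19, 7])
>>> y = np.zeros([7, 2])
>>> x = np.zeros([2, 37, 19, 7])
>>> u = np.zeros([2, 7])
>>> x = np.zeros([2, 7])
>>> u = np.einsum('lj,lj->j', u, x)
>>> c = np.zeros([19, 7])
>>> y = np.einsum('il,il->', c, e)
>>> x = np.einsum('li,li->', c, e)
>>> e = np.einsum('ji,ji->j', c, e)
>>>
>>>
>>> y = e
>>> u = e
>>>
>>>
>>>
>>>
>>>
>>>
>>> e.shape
(19,)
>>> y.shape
(19,)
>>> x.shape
()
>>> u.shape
(19,)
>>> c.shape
(19, 7)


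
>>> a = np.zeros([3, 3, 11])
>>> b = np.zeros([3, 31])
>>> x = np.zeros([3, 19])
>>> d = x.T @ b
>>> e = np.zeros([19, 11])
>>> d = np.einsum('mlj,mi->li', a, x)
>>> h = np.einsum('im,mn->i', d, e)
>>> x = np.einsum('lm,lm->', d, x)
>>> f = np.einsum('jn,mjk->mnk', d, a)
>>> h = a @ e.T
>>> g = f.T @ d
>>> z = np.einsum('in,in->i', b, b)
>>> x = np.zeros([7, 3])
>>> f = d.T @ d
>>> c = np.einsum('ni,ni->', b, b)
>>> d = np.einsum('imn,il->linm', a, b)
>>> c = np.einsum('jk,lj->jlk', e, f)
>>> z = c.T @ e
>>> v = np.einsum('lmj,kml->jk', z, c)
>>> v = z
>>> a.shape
(3, 3, 11)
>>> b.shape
(3, 31)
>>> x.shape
(7, 3)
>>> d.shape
(31, 3, 11, 3)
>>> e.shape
(19, 11)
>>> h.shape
(3, 3, 19)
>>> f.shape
(19, 19)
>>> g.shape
(11, 19, 19)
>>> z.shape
(11, 19, 11)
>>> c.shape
(19, 19, 11)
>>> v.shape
(11, 19, 11)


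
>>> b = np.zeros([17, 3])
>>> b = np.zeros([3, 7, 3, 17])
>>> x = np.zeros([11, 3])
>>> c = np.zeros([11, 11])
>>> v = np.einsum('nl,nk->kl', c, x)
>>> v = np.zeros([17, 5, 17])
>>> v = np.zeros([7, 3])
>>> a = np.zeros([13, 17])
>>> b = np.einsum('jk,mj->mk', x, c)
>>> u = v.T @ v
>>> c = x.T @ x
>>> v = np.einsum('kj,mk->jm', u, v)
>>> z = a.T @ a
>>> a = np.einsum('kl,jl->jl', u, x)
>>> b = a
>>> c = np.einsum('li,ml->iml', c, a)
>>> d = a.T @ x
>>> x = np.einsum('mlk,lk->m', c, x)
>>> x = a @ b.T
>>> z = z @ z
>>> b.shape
(11, 3)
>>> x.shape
(11, 11)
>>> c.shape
(3, 11, 3)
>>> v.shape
(3, 7)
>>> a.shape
(11, 3)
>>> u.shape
(3, 3)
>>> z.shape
(17, 17)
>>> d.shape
(3, 3)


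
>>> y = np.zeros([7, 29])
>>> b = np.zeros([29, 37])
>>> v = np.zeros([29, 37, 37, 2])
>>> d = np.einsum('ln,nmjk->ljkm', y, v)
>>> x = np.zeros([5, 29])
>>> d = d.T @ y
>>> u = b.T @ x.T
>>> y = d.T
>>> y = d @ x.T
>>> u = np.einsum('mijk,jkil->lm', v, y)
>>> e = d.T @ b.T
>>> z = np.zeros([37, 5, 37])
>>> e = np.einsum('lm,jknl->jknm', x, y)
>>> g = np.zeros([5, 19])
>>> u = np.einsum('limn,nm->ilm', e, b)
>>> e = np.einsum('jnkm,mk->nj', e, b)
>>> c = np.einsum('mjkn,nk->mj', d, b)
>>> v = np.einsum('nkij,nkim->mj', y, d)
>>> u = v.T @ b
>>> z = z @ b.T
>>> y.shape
(37, 2, 37, 5)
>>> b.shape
(29, 37)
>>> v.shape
(29, 5)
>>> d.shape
(37, 2, 37, 29)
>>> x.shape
(5, 29)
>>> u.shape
(5, 37)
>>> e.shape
(2, 37)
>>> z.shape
(37, 5, 29)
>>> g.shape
(5, 19)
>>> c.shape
(37, 2)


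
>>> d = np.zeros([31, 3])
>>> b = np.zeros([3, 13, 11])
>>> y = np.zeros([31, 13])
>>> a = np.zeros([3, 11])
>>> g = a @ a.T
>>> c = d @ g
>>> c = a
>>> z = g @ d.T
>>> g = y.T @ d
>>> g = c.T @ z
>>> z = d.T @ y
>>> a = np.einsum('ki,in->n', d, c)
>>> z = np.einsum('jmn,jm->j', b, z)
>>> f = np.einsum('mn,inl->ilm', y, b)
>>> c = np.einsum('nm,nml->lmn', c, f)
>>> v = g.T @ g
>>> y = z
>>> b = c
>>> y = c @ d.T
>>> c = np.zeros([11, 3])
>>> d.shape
(31, 3)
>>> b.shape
(31, 11, 3)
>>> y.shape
(31, 11, 31)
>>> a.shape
(11,)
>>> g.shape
(11, 31)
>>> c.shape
(11, 3)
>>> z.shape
(3,)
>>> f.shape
(3, 11, 31)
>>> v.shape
(31, 31)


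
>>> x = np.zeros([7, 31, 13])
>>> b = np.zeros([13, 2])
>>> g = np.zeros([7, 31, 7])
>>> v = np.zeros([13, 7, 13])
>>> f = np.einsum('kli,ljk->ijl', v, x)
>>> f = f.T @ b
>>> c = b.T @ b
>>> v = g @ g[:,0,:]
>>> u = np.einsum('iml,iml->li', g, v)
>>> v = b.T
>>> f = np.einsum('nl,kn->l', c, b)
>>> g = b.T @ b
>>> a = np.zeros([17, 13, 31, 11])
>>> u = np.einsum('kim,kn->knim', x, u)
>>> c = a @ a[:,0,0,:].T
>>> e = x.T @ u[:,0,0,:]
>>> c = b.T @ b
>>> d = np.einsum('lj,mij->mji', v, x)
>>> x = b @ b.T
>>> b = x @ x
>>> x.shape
(13, 13)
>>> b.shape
(13, 13)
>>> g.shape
(2, 2)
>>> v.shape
(2, 13)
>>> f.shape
(2,)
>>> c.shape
(2, 2)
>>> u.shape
(7, 7, 31, 13)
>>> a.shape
(17, 13, 31, 11)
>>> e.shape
(13, 31, 13)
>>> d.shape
(7, 13, 31)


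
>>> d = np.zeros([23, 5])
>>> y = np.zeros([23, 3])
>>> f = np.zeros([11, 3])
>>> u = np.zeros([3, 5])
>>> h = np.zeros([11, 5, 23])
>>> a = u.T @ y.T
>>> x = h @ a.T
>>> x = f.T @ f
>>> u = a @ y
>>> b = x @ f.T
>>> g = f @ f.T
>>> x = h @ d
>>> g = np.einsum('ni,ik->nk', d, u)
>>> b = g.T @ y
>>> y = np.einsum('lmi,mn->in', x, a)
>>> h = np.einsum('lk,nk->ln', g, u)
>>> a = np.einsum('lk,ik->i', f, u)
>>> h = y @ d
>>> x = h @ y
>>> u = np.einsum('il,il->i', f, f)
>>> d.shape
(23, 5)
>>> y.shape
(5, 23)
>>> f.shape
(11, 3)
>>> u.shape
(11,)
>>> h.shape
(5, 5)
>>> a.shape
(5,)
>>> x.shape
(5, 23)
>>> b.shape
(3, 3)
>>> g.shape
(23, 3)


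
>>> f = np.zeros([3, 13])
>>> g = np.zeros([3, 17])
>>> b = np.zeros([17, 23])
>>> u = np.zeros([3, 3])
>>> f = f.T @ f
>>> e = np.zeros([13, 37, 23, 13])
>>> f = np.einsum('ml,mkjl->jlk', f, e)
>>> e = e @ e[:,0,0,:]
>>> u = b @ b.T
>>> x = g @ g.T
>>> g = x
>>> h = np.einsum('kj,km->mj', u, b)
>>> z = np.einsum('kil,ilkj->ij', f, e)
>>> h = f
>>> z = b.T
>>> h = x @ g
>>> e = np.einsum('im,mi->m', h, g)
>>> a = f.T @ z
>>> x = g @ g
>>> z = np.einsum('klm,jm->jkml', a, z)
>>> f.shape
(23, 13, 37)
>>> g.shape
(3, 3)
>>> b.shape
(17, 23)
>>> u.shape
(17, 17)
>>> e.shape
(3,)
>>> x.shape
(3, 3)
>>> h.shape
(3, 3)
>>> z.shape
(23, 37, 17, 13)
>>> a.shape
(37, 13, 17)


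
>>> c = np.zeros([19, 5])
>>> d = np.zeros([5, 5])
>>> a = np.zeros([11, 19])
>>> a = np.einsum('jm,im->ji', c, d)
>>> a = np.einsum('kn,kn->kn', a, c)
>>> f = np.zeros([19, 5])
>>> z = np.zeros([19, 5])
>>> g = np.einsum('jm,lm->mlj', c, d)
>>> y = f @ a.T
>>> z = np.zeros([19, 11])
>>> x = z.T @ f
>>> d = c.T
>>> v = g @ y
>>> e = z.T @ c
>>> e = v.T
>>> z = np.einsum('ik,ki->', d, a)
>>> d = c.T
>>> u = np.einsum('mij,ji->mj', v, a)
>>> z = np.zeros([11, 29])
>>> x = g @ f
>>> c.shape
(19, 5)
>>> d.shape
(5, 19)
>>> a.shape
(19, 5)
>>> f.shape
(19, 5)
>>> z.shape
(11, 29)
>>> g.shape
(5, 5, 19)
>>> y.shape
(19, 19)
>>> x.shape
(5, 5, 5)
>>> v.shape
(5, 5, 19)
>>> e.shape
(19, 5, 5)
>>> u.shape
(5, 19)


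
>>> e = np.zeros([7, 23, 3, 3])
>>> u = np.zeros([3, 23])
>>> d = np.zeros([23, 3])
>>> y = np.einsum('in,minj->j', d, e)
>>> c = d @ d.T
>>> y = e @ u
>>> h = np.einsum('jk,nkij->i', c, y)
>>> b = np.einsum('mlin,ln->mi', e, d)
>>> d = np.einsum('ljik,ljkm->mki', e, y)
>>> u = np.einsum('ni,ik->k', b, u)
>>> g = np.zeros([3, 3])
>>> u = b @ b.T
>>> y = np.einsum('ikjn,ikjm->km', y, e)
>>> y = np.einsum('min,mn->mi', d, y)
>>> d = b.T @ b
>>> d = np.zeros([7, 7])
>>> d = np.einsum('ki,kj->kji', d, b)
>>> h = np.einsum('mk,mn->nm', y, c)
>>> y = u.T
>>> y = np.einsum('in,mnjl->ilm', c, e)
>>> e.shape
(7, 23, 3, 3)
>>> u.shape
(7, 7)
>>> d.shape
(7, 3, 7)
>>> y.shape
(23, 3, 7)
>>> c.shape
(23, 23)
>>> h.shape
(23, 23)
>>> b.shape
(7, 3)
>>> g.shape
(3, 3)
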